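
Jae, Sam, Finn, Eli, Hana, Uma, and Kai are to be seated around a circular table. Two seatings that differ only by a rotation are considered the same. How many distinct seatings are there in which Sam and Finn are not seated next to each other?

Without the restriction there are (6)! = 720 seatings.
Seatings with Sam beside Finn: treat them as a block with 2 internal orders, giving 2 × (5)! = 240.
Subtracting, 720 − 240 = 480.

480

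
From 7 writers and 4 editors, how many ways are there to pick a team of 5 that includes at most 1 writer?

7

Split by how many writers are chosen (0 through 1).
Sum: C(7,0)·C(4,5) + C(7,1)·C(4,4) = 0 + 7 = 7.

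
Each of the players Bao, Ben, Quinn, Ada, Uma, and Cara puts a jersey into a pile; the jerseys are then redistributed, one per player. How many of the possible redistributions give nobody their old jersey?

Count assignments avoiding every fixed point. For any j of the 6 players fixed to their old jersey, the other 6−j can be arranged in (6−j)! ways.
By inclusion–exclusion this is Σ_{j=0}^{6} (−1)^j C(6,j)·(6−j)!.
Computing: 720 − 720 + 360 − 120 + 30 − 6 + 1 = 265.

265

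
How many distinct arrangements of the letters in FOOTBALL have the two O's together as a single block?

2520

Treat the 2 copies of O as a single block. The multiset to arrange is then {OO, A, B, F, L, L, T}, 7 items in all.
That gives (7)!/(2!) = 2520 arrangements.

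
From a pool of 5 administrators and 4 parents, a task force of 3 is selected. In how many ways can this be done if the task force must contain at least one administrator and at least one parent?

Unrestricted: C(9,3) = 84 ways to pick any 3 of the 9.
Subtract selections that omit an entire group: no administrators → C(4,3) = 4; no parents → C(5,3) = 10.
Both groups omitted at once is impossible, so 84 − 14 = 70.

70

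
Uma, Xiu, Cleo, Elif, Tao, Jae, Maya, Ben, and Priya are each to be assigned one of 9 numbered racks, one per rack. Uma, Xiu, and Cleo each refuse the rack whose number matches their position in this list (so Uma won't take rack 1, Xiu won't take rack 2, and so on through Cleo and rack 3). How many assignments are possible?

Let Aᵢ (for i ∈ {1, 2, 3}) be the placements that put person i in their forbidden rack. Any j of these fix j positions, leaving (9−j)! ways to fill the rest, and there are C(3,j) ways to pick which j.
By inclusion–exclusion, the number of valid placements is Σ_{j=0}^{3} (−1)^j C(3,j)·(9−j)!.
Computing: 362880 − 120960 + 15120 − 720 = 256320.

256320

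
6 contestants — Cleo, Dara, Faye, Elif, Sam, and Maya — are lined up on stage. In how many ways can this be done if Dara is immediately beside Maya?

Place the 4 others and the Dara-Maya pair as 5 objects in a line; the pair has 2 internal arrangements.
So the count is 2·(5)! = 240.

240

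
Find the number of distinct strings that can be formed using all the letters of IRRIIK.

60

Letter multiplicities in IRRIIK: I×3, K×1, R×2.
Dividing 6! = 720 by 3!·2! = 12 for the repeated letters gives 60.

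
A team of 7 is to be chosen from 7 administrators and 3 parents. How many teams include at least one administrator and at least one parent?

With no constraint there are C(10,7) = 120 possible selections.
Selections missing a whole group: no administrators → C(3,7) = 0; no parents → C(7,7) = 1.
Both groups omitted at once is impossible, so 120 − 1 = 119.

119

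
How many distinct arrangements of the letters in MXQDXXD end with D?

Fix D in the last position and arrange the remaining 6 letters.
Those 6 letters have X appearing 3 times, giving (6)!/(3!) = 120.

120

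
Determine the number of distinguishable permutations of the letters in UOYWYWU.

The 7 letters of UOYWYWU have repeats: U appearing twice, W appearing twice, and Y appearing twice.
The number of distinct arrangements is 7!/(2!·2!·2!) = 5040/8 = 630.

630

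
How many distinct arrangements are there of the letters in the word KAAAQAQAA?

Letter multiplicities in KAAAQAQAA: A×6, K×1, Q×2.
The number of distinct arrangements is 9!/(6!·2!) = 362880/1440 = 252.

252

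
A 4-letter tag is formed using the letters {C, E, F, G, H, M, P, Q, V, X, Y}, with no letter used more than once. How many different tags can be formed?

7920

With no repetition, fill the 4 letters in order: 11 choices, then 10, down to 8.
That product is 11 × 10 × 9 × 8 = 7920.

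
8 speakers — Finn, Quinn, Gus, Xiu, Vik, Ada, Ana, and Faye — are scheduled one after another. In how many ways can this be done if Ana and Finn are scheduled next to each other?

Treat {Ana, Finn} as a single unit. There are 7 units to order, and the pair itself can be ordered 2 ways.
That gives 2 × 7! = 2 × 5040 = 10080.

10080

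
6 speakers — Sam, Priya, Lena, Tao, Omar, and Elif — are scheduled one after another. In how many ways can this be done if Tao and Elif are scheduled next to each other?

Treat {Tao, Elif} as a single unit. There are 5 units to order, and the pair itself can be ordered 2 ways.
So the count is 2·(5)! = 240.

240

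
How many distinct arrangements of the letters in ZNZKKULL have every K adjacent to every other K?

Treat the 2 copies of K as a single block. The multiset to arrange is then {KK, L, L, N, U, Z, Z}, 7 items in all.
That gives (7)!/(2!·2!) = 1260 arrangements.

1260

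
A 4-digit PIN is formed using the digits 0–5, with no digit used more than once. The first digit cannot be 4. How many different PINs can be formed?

300

The first digit has 6−1 = 5 choices (anything except 4).
The remaining 3 digits are filled from the other 5 symbols without repetition: 5 × 4 × 3 = 60.
Total: 5 × 60 = 300.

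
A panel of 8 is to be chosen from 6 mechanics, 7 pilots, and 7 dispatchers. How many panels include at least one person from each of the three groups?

120393

Total 8-person selections from all 20: C(20,8) = 125970.
Selections missing a whole group: no mechanics → C(14,8) = 3003; no pilots → C(13,8) = 1287; no dispatchers → C(13,8) = 1287.
Add back selections omitting two groups (i.e. drawn from a single group): C(6,8) + C(7,8) + C(7,8) = 0.
By inclusion–exclusion: 125970 − 5577 + 0 = 120393.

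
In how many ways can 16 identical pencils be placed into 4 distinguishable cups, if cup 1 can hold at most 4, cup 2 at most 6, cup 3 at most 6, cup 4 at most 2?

10

Without the upper bounds there are C(19,3) = 969 ways to split 16 among 4 cups.
Subtract solutions that violate a single cap (substitute x_i' = x_i − (cap_i+1)): x_1 ≥ 5 gives C(14,3) = 364; x_2 ≥ 7 gives C(12,3) = 220; x_3 ≥ 7 gives C(12,3) = 220; x_4 ≥ 3 gives C(16,3) = 560. Together 1364.
Add back pairs where two caps are both exceeded: 35 + 35 + 165 + 10 + 84 + 84 = 413.
Subtract triples: 0 + 4 + 4 + 0 = 8.
By inclusion–exclusion the count is 969 − 1364 + 413 − 8 = 10.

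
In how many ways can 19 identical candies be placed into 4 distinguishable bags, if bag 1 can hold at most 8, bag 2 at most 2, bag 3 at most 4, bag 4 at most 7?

By stars and bars, unrestricted non-negative solutions to x_1+…+x_4 = 19 number C(19+3,3) = 1540.
Subtract solutions that violate a single cap (substitute x_i' = x_i − (cap_i+1)): x_1 ≥ 9 gives C(13,3) = 286; x_2 ≥ 3 gives C(19,3) = 969; x_3 ≥ 5 gives C(17,3) = 680; x_4 ≥ 8 gives C(14,3) = 364. Together 2299.
Add back pairs where two caps are both exceeded: 120 + 56 + 10 + 364 + 165 + 84 = 799.
Subtract triples: 10 + 0 + 0 + 20 = 30.
By inclusion–exclusion the count is 1540 − 2299 + 799 − 30 = 10.

10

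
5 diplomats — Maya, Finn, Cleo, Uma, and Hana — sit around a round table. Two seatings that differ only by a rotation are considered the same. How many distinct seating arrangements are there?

Seat Maya anywhere (absorbing the rotational symmetry), then permute the other 4: (4)! = 24.

24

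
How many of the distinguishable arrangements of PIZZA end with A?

Fix A in the last position and arrange the remaining 4 letters.
Those 4 letters have Z appearing twice, giving (4)!/(2!) = 12.

12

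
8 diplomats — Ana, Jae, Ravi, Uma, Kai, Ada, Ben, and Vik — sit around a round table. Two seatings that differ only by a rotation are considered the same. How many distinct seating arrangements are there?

Seat Ana anywhere (absorbing the rotational symmetry), then permute the other 7: (7)! = 5040.

5040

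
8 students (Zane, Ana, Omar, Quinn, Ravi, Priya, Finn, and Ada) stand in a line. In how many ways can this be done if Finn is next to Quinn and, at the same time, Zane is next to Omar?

2880

Treat {Finn,Quinn} as one block (2 orders) and {Zane,Omar} as another (2 orders).
That leaves 6 units to arrange: 2 × 2 × 6! = 4 × 720 = 2880.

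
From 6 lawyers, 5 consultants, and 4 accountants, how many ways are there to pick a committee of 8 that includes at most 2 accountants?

4257

Split by how many accountants are chosen (0 through 2).
Sum: C(4,0)·C(11,8) + C(4,1)·C(11,7) + C(4,2)·C(11,6) = 165 + 1320 + 2772 = 4257.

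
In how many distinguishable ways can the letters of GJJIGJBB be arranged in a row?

The 8 letters of GJJIGJBB have repeats: B appearing twice, G appearing twice, and J appearing 3 times.
So there are 8! / (3!·2!·2!) = 1680 distinguishable arrangements.

1680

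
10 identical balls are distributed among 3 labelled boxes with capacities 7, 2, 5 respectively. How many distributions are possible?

Ignoring the caps, the number of non-negative solutions to x_1+…+x_3 = 10 is C(12,2) = 66.
Subtract solutions that violate a single cap (substitute x_i' = x_i − (cap_i+1)): x_1 ≥ 8 gives C(4,2) = 6; x_2 ≥ 3 gives C(9,2) = 36; x_3 ≥ 6 gives C(6,2) = 15. Together 57.
Add back pairs where two caps are both exceeded: 0 + 0 + 3 = 3.
By inclusion–exclusion the count is 66 − 57 + 3 = 12.

12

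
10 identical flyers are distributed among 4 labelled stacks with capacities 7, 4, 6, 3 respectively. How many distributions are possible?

Ignoring the caps, the number of non-negative solutions to x_1+…+x_4 = 10 is C(13,3) = 286.
Subtract solutions that violate a single cap (substitute x_i' = x_i − (cap_i+1)): x_1 ≥ 8 gives C(5,3) = 10; x_2 ≥ 5 gives C(8,3) = 56; x_3 ≥ 7 gives C(6,3) = 20; x_4 ≥ 4 gives C(9,3) = 84. Together 170.
Add back pairs where two caps are both exceeded: 0 + 0 + 0 + 0 + 4 + 0 = 4.
By inclusion–exclusion the count is 286 − 170 + 4 = 120.

120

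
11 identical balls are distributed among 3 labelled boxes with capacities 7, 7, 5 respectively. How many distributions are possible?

37

Without the upper bounds there are C(13,2) = 78 ways to split 11 among 3 boxes.
Subtract solutions that violate a single cap (substitute x_i' = x_i − (cap_i+1)): x_1 ≥ 8 gives C(5,2) = 10; x_2 ≥ 8 gives C(5,2) = 10; x_3 ≥ 6 gives C(7,2) = 21. Together 41.
No two caps can be exceeded simultaneously, so the pair terms are all 0.
By inclusion–exclusion the count is 78 − 41 + 0 = 37.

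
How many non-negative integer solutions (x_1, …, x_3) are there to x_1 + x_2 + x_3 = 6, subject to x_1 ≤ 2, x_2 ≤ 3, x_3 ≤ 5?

11

Ignoring the caps, the number of non-negative solutions to x_1+…+x_3 = 6 is C(8,2) = 28.
Subtract solutions that violate a single cap (substitute x_i' = x_i − (cap_i+1)): x_1 ≥ 3 gives C(5,2) = 10; x_2 ≥ 4 gives C(4,2) = 6; x_3 ≥ 6 gives C(2,2) = 1. Together 17.
No two caps can be exceeded simultaneously, so the pair terms are all 0.
By inclusion–exclusion the count is 28 − 17 + 0 = 11.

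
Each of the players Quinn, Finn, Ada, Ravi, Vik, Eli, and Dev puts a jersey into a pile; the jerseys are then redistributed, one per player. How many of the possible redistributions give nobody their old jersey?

Count assignments avoiding every fixed point. For any j of the 7 players fixed to their old jersey, the other 7−j can be arranged in (7−j)! ways.
By inclusion–exclusion this is Σ_{j=0}^{7} (−1)^j C(7,j)·(7−j)!.
Computing: 5040 − 5040 + 2520 − 840 + 210 − 42 + 7 − 1 = 1854.

1854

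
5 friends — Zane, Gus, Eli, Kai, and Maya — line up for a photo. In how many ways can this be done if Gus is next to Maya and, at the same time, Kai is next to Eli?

24

Treat {Gus,Maya} as one block (2 orders) and {Kai,Eli} as another (2 orders).
That leaves 3 units to arrange: 2 × 2 × 3! = 4 × 6 = 24.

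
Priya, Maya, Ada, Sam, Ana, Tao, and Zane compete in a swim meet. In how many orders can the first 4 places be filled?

This is an ordered selection of 4 from 7: P(7,4).
That gives 7 × 6 × 5 × 4 = 840.

840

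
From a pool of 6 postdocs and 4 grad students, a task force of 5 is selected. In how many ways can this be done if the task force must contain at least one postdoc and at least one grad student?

246

Unrestricted: C(10,5) = 252 ways to pick any 5 of the 10.
Selections missing a whole group: no postdocs → C(4,5) = 0; no grad students → C(6,5) = 6.
Both groups omitted at once is impossible, so 252 − 6 = 246.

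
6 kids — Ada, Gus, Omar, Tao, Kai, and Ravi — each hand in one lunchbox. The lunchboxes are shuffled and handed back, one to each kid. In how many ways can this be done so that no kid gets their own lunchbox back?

Count assignments avoiding every fixed point. For any j of the 6 kids fixed to their own lunchbox, the other 6−j can be arranged in (6−j)! ways.
By inclusion–exclusion this is Σ_{j=0}^{6} (−1)^j C(6,j)·(6−j)!.
Computing: 720 − 720 + 360 − 120 + 30 − 6 + 1 = 265.

265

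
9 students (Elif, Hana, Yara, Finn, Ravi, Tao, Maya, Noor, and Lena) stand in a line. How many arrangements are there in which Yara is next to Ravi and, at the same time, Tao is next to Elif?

Treat {Yara,Ravi} as one block (2 orders) and {Tao,Elif} as another (2 orders).
That leaves 7 units to arrange: 2 × 2 × 7! = 4 × 5040 = 20160.

20160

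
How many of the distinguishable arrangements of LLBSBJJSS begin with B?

1680

Fix B in the first position and arrange the remaining 8 letters.
Those 8 letters have J appearing twice, L appearing twice, and S appearing 3 times, giving (8)!/(3!·2!·2!) = 1680.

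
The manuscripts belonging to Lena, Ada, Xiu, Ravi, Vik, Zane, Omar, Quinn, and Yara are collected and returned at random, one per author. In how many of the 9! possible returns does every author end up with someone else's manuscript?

Count assignments avoiding every fixed point. For any j of the 9 authors fixed to their own manuscript, the other 9−j can be arranged in (9−j)! ways.
By inclusion–exclusion this is Σ_{j=0}^{9} (−1)^j C(9,j)·(9−j)!.
Computing: 362880 − 362880 + 181440 − 60480 + 15120 − 3024 + 504 − 72 + 9 − 1 = 133496.

133496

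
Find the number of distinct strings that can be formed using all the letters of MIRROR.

Letter multiplicities in MIRROR: I×1, M×1, O×1, R×3.
Dividing 6! = 720 by 3! = 6 for the repeated letters gives 120.

120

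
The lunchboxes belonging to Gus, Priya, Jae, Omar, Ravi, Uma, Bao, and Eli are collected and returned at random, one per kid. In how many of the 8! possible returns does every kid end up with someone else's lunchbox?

14833

Count assignments avoiding every fixed point. For any j of the 8 kids fixed to their own lunchbox, the other 8−j can be arranged in (8−j)! ways.
By inclusion–exclusion this is Σ_{j=0}^{8} (−1)^j C(8,j)·(8−j)!.
Computing: 40320 − 40320 + 20160 − 6720 + 1680 − 336 + 56 − 8 + 1 = 14833.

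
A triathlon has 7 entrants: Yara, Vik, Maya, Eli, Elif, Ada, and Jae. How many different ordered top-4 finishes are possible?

This is an ordered selection of 4 from 7: P(7,4).
That gives 7 × 6 × 5 × 4 = 840.

840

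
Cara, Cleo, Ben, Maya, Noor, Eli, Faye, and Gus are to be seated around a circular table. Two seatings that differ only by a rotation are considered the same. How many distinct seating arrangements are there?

5040

Around a circle, 8 distinct people have 8!/8 = (7)! = 5040 rotationally distinct seatings.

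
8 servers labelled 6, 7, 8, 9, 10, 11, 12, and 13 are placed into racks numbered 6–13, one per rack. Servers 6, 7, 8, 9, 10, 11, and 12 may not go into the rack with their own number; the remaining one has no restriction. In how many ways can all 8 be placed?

16687

Let Aᵢ (for 6 ≤ i ≤ 12) be the placements that put server i in its forbidden rack. Any j of these fix j positions, leaving (8−j)! ways to fill the rest, and there are C(7,j) ways to pick which j.
By inclusion–exclusion, the number of valid placements is Σ_{j=0}^{7} (−1)^j C(7,j)·(8−j)!.
Computing: 40320 − 35280 + 15120 − 4200 + 840 − 126 + 14 − 1 = 16687.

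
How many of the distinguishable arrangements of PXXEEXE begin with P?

20

Fix P in the first position and arrange the remaining 6 letters.
Those 6 letters have E appearing 3 times and X appearing 3 times, giving (6)!/(3!·3!) = 20.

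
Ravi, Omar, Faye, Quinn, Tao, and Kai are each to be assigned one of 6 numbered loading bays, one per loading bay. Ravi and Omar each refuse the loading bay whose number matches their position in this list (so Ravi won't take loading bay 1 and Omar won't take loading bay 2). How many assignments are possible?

Let Aᵢ (for i ∈ {1, 2}) be the placements that put person i in their forbidden loading bay. Any j of these fix j positions, leaving (6−j)! ways to fill the rest, and there are C(2,j) ways to pick which j.
By inclusion–exclusion, the number of valid placements is Σ_{j=0}^{2} (−1)^j C(2,j)·(6−j)!.
Computing: 720 − 240 + 24 = 504.

504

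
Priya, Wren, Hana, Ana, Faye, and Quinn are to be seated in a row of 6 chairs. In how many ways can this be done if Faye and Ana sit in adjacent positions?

240

Glue Faye and Ana into one block (2 internal orders), leaving 5 units to arrange in a row.
So the count is 2·(5)! = 240.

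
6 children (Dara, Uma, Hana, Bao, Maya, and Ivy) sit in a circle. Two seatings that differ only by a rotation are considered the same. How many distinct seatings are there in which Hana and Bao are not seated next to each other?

72

All circular seatings of 6 people number (5)! = 120.
Those with Hana next to Bao: fuse the pair into one unit and seat 5 units around a circle — 2·(4)! = 48.
Subtracting, 120 − 48 = 72.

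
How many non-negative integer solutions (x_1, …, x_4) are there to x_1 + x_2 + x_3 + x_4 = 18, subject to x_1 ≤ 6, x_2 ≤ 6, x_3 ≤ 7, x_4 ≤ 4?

Ignoring the caps, the number of non-negative solutions to x_1+…+x_4 = 18 is C(21,3) = 1330.
Subtract solutions that violate a single cap (substitute x_i' = x_i − (cap_i+1)): x_1 ≥ 7 gives C(14,3) = 364; x_2 ≥ 7 gives C(14,3) = 364; x_3 ≥ 8 gives C(13,3) = 286; x_4 ≥ 5 gives C(16,3) = 560. Together 1574.
Add back pairs where two caps are both exceeded: 35 + 20 + 84 + 20 + 84 + 56 = 299.
By inclusion–exclusion the count is 1330 − 1574 + 299 = 55.

55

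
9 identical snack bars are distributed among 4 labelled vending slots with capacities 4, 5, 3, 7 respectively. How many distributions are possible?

106

Without the upper bounds there are C(12,3) = 220 ways to split 9 among 4 vending slots.
Subtract solutions that violate a single cap (substitute x_i' = x_i − (cap_i+1)): x_1 ≥ 5 gives C(7,3) = 35; x_2 ≥ 6 gives C(6,3) = 20; x_3 ≥ 4 gives C(8,3) = 56; x_4 ≥ 8 gives C(4,3) = 4. Together 115.
Add back pairs where two caps are both exceeded: 0 + 1 + 0 + 0 + 0 + 0 = 1.
By inclusion–exclusion the count is 220 − 115 + 1 = 106.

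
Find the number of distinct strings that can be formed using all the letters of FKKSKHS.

Letter multiplicities in FKKSKHS: F×1, H×1, K×3, S×2.
So there are 7! / (3!·2!) = 420 distinguishable arrangements.

420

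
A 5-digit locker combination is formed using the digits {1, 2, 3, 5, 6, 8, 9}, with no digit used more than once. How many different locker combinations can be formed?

2520

Choose and order 5 of the 7 symbols: the first digit has 7 options, the next 6, and so on down to 3.
7 × 6 × 5 × 4 × 3 = 2520.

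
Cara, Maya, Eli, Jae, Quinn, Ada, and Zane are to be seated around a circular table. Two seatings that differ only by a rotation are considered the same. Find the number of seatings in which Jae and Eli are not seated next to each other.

480

All circular seatings of 7 people number (6)! = 720.
Those with Jae next to Eli: fuse the pair into one unit and seat 6 units around a circle — 2·(5)! = 240.
Subtracting, 720 − 240 = 480.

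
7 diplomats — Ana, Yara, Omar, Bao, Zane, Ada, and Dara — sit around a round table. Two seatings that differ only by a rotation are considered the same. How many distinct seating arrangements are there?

720

Seat Ana anywhere (absorbing the rotational symmetry), then permute the other 6: (6)! = 720.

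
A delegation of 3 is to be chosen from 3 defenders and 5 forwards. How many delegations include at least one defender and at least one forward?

45

Total 3-person selections from all 8: C(8,3) = 56.
Selections missing a whole group: no defenders → C(5,3) = 10; no forwards → C(3,3) = 1.
Both groups omitted at once is impossible, so 56 − 11 = 45.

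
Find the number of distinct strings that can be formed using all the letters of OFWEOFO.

420

OFWEOFO has 7 letters with F appearing twice and O appearing 3 times.
The number of distinct arrangements is 7!/(3!·2!) = 5040/12 = 420.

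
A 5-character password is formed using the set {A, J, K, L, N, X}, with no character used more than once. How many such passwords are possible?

720

With no repetition, fill the 5 characters in order: 6 choices, then 5, down to 2.
6 × 5 × 4 × 3 × 2 = 720.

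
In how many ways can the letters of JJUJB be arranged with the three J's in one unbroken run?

Treat the 3 copies of J as a single block. The multiset to arrange is then {JJJ, B, U}, 3 items in all.
All 3 items are distinct, so there are (3)! = 6 arrangements.

6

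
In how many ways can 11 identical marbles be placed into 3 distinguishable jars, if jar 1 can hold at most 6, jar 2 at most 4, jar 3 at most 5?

15

Ignoring the caps, the number of non-negative solutions to x_1+…+x_3 = 11 is C(13,2) = 78.
Subtract solutions that violate a single cap (substitute x_i' = x_i − (cap_i+1)): x_1 ≥ 7 gives C(6,2) = 15; x_2 ≥ 5 gives C(8,2) = 28; x_3 ≥ 6 gives C(7,2) = 21. Together 64.
Add back pairs where two caps are both exceeded: 0 + 0 + 1 = 1.
By inclusion–exclusion the count is 78 − 64 + 1 = 15.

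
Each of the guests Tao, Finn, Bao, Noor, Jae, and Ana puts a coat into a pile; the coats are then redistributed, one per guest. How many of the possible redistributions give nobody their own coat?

Let Aᵢ be the assignments in which guest i gets their own coat. We want the size of the complement of A₁∪…∪A_6.
By inclusion–exclusion this is Σ_{j=0}^{6} (−1)^j C(6,j)·(6−j)!.
Computing: 720 − 720 + 360 − 120 + 30 − 6 + 1 = 265.

265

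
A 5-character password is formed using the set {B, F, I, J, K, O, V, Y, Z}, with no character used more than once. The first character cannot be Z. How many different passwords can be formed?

13440

The first character has 9−1 = 8 choices (anything except Z).
The remaining 4 characters are filled from the other 8 symbols without repetition: 8 × 7 × 6 × 5 = 1680.
Total: 8 × 1680 = 13440.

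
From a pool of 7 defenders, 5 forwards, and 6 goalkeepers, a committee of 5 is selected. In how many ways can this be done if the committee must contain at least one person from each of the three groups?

6055

Unrestricted: C(18,5) = 8568 ways to pick any 5 of the 18.
Subtract selections that omit an entire group: no defenders → C(11,5) = 462; no forwards → C(13,5) = 1287; no goalkeepers → C(12,5) = 792.
Add back selections omitting two groups (i.e. drawn from a single group): C(7,5) + C(5,5) + C(6,5) = 28.
By inclusion–exclusion: 8568 − 2541 + 28 = 6055.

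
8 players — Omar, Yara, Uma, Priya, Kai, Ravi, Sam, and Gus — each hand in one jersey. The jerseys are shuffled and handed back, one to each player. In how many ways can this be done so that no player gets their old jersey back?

Let Aᵢ be the assignments in which player i gets their old jersey. We want the size of the complement of A₁∪…∪A_8.
By inclusion–exclusion this is Σ_{j=0}^{8} (−1)^j C(8,j)·(8−j)!.
Computing: 40320 − 40320 + 20160 − 6720 + 1680 − 336 + 56 − 8 + 1 = 14833.

14833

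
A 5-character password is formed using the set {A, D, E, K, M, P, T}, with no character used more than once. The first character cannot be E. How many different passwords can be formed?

The first character has 7−1 = 6 choices (anything except E).
The remaining 4 characters are filled from the other 6 symbols without repetition: 6 × 5 × 4 × 3 = 360.
Total: 6 × 360 = 2160.

2160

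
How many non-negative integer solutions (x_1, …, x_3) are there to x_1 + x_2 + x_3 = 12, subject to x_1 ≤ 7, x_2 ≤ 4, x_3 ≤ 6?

Ignoring the caps, the number of non-negative solutions to x_1+…+x_3 = 12 is C(14,2) = 91.
Subtract solutions that violate a single cap (substitute x_i' = x_i − (cap_i+1)): x_1 ≥ 8 gives C(6,2) = 15; x_2 ≥ 5 gives C(9,2) = 36; x_3 ≥ 7 gives C(7,2) = 21. Together 72.
Add back pairs where two caps are both exceeded: 0 + 0 + 1 = 1.
By inclusion–exclusion the count is 91 − 72 + 1 = 20.

20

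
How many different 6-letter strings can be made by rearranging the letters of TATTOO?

The 6 letters of TATTOO have repeats: O appearing twice and T appearing 3 times.
The number of distinct arrangements is 6!/(3!·2!) = 720/12 = 60.

60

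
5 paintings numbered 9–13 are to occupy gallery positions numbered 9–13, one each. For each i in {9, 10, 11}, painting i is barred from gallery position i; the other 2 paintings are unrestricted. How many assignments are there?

Let Aᵢ (for i ∈ {9, 10, 11}) be the placements that put painting i in its forbidden gallery position. Any j of these fix j positions, leaving (5−j)! ways to fill the rest, and there are C(3,j) ways to pick which j.
By inclusion–exclusion, the number of valid placements is Σ_{j=0}^{3} (−1)^j C(3,j)·(5−j)!.
Computing: 120 − 72 + 18 − 2 = 64.

64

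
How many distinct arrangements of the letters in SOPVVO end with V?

60

With the last slot taken by V, it remains to arrange the other 5 letters (SOPVO).
Those 5 letters have O appearing twice, giving (5)!/(2!) = 60.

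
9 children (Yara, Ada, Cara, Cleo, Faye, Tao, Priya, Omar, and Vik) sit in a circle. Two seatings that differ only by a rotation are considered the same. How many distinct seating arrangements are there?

40320

Around a circle, 9 distinct people have 9!/9 = (8)! = 40320 rotationally distinct seatings.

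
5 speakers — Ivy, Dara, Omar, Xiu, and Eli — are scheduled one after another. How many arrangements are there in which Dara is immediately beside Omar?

Place the 3 others and the Dara-Omar pair as 4 objects in a line; the pair has 2 internal arrangements.
So the count is 2·(4)! = 48.

48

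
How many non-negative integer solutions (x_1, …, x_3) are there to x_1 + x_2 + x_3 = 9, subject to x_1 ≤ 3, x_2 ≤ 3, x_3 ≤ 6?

Ignoring the caps, the number of non-negative solutions to x_1+…+x_3 = 9 is C(11,2) = 55.
Subtract solutions that violate a single cap (substitute x_i' = x_i − (cap_i+1)): x_1 ≥ 4 gives C(7,2) = 21; x_2 ≥ 4 gives C(7,2) = 21; x_3 ≥ 7 gives C(4,2) = 6. Together 48.
Add back pairs where two caps are both exceeded: 3 + 0 + 0 = 3.
By inclusion–exclusion the count is 55 − 48 + 3 = 10.

10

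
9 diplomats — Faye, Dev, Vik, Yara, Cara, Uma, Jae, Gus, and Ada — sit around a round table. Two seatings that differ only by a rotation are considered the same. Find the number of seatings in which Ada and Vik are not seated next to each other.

Without the restriction there are (8)! = 40320 seatings.
Those with Ada next to Vik: fuse the pair into one unit and seat 8 units around a circle — 2·(7)! = 10080.
Subtracting, 40320 − 10080 = 30240.

30240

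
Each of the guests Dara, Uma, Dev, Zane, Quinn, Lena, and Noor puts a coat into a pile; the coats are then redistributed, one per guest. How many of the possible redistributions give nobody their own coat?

1854

This is the derangement count D_7: permutations of 7 items with no fixed point.
By inclusion–exclusion this is Σ_{j=0}^{7} (−1)^j C(7,j)·(7−j)!.
Computing: 5040 − 5040 + 2520 − 840 + 210 − 42 + 7 − 1 = 1854.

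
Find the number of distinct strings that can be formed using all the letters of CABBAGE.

CABBAGE has 7 letters with A appearing twice and B appearing twice.
The number of distinct arrangements is 7!/(2!·2!) = 5040/4 = 1260.

1260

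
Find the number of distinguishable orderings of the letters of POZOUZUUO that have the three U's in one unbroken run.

Treat the 3 copies of U as a single block. The multiset to arrange is then {UUU, O, O, O, P, Z, Z}, 7 items in all.
That gives (7)!/(3!·2!) = 420 arrangements.

420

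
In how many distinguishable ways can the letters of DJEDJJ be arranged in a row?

60

The 6 letters of DJEDJJ have repeats: D appearing twice and J appearing 3 times.
The number of distinct arrangements is 6!/(3!·2!) = 720/12 = 60.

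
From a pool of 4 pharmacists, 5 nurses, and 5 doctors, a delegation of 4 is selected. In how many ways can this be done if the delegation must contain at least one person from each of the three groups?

550

Total 4-person selections from all 14: C(14,4) = 1001.
Selections missing a whole group: no pharmacists → C(10,4) = 210; no nurses → C(9,4) = 126; no doctors → C(9,4) = 126.
Add back selections omitting two groups (i.e. drawn from a single group): C(4,4) + C(5,4) + C(5,4) = 11.
By inclusion–exclusion: 1001 − 462 + 11 = 550.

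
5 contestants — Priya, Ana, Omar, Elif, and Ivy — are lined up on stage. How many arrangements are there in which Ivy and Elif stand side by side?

Glue Ivy and Elif into one block (2 internal orders), leaving 4 units to arrange in a row.
That gives 2 × 4! = 2 × 24 = 48.

48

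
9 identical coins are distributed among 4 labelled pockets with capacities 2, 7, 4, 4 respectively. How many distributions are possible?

Without the upper bounds there are C(12,3) = 220 ways to split 9 among 4 pockets.
Subtract solutions that violate a single cap (substitute x_i' = x_i − (cap_i+1)): x_1 ≥ 3 gives C(9,3) = 84; x_2 ≥ 8 gives C(4,3) = 4; x_3 ≥ 5 gives C(7,3) = 35; x_4 ≥ 5 gives C(7,3) = 35. Together 158.
Add back pairs where two caps are both exceeded: 0 + 4 + 4 + 0 + 0 + 0 = 8.
By inclusion–exclusion the count is 220 − 158 + 8 = 70.

70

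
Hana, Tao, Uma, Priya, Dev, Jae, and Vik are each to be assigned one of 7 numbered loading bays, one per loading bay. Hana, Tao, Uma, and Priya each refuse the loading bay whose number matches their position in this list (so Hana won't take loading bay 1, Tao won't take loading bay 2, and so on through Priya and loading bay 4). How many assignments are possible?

Let Aᵢ (for 1 ≤ i ≤ 4) be the placements that put person i in their forbidden loading bay. Any j of these fix j positions, leaving (7−j)! ways to fill the rest, and there are C(4,j) ways to pick which j.
By inclusion–exclusion, the number of valid placements is Σ_{j=0}^{4} (−1)^j C(4,j)·(7−j)!.
Computing: 5040 − 2880 + 720 − 96 + 6 = 2790.

2790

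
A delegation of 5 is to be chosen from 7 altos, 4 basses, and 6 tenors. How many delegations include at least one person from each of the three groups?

4214

Total 5-person selections from all 17: C(17,5) = 6188.
Subtract selections that omit an entire group: no altos → C(10,5) = 252; no basses → C(13,5) = 1287; no tenors → C(11,5) = 462.
Add back selections omitting two groups (i.e. drawn from a single group): C(7,5) + C(4,5) + C(6,5) = 27.
By inclusion–exclusion: 6188 − 2001 + 27 = 4214.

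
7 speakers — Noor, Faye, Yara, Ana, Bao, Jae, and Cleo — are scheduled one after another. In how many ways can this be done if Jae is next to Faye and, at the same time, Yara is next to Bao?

Treat {Jae,Faye} as one block (2 orders) and {Yara,Bao} as another (2 orders).
That leaves 5 units to arrange: 2 × 2 × 5! = 4 × 120 = 480.

480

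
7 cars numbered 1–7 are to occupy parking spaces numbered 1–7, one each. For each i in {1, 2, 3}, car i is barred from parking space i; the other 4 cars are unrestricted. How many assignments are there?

3216

Let Aᵢ (for i ∈ {1, 2, 3}) be the placements that put car i in its forbidden parking space. Any j of these fix j positions, leaving (7−j)! ways to fill the rest, and there are C(3,j) ways to pick which j.
By inclusion–exclusion, the number of valid placements is Σ_{j=0}^{3} (−1)^j C(3,j)·(7−j)!.
Computing: 5040 − 2160 + 360 − 24 = 3216.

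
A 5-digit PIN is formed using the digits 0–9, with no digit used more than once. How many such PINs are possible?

This is a permutation of 5 out of 10: P(10,5) = 10!/5!.
That product is 10 × 9 × 8 × 7 × 6 = 30240.

30240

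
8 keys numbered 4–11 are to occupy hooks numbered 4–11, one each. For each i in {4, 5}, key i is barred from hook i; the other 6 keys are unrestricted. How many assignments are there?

30960

Let Aᵢ (for i ∈ {4, 5}) be the placements that put key i in its forbidden hook. Any j of these fix j positions, leaving (8−j)! ways to fill the rest, and there are C(2,j) ways to pick which j.
By inclusion–exclusion, the number of valid placements is Σ_{j=0}^{2} (−1)^j C(2,j)·(8−j)!.
Computing: 40320 − 10080 + 720 = 30960.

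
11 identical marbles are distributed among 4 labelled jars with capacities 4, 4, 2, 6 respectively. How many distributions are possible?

44

By stars and bars, unrestricted non-negative solutions to x_1+…+x_4 = 11 number C(11+3,3) = 364.
Subtract solutions that violate a single cap (substitute x_i' = x_i − (cap_i+1)): x_1 ≥ 5 gives C(9,3) = 84; x_2 ≥ 5 gives C(9,3) = 84; x_3 ≥ 3 gives C(11,3) = 165; x_4 ≥ 7 gives C(7,3) = 35. Together 368.
Add back pairs where two caps are both exceeded: 4 + 20 + 0 + 20 + 0 + 4 = 48.
By inclusion–exclusion the count is 364 − 368 + 48 = 44.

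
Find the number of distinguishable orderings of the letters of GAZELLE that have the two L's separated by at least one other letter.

900

There are 7!/(2!·2!) = 1260 arrangements of GAZELLE in total.
Arrangements with the L's together: treat LL as one letter, giving (6)!/(2!) = 360.
Subtracting, 1260 − 360 = 900 arrangements keep the L's apart.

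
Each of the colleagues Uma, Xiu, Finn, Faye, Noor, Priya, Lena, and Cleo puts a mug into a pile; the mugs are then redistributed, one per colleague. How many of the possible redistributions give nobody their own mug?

14833

This is the derangement count D_8: permutations of 8 items with no fixed point.
By inclusion–exclusion this is Σ_{j=0}^{8} (−1)^j C(8,j)·(8−j)!.
Computing: 40320 − 40320 + 20160 − 6720 + 1680 − 336 + 56 − 8 + 1 = 14833.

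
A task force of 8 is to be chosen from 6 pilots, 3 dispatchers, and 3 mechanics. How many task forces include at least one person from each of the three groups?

477

Unrestricted: C(12,8) = 495 ways to pick any 8 of the 12.
Subtract selections that omit an entire group: no pilots → C(6,8) = 0; no dispatchers → C(9,8) = 9; no mechanics → C(9,8) = 9.
Add back selections omitting two groups (i.e. drawn from a single group): C(6,8) + C(3,8) + C(3,8) = 0.
By inclusion–exclusion: 495 − 18 + 0 = 477.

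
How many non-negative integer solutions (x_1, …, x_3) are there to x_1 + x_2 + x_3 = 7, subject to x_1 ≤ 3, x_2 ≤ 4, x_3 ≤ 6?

19

Ignoring the caps, the number of non-negative solutions to x_1+…+x_3 = 7 is C(9,2) = 36.
Subtract solutions that violate a single cap (substitute x_i' = x_i − (cap_i+1)): x_1 ≥ 4 gives C(5,2) = 10; x_2 ≥ 5 gives C(4,2) = 6; x_3 ≥ 7 gives C(2,2) = 1. Together 17.
No two caps can be exceeded simultaneously, so the pair terms are all 0.
By inclusion–exclusion the count is 36 − 17 + 0 = 19.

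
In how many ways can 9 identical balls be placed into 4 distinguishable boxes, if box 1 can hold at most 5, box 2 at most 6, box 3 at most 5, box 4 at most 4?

By stars and bars, unrestricted non-negative solutions to x_1+…+x_4 = 9 number C(9+3,3) = 220.
Subtract solutions that violate a single cap (substitute x_i' = x_i − (cap_i+1)): x_1 ≥ 6 gives C(6,3) = 20; x_2 ≥ 7 gives C(5,3) = 10; x_3 ≥ 6 gives C(6,3) = 20; x_4 ≥ 5 gives C(7,3) = 35. Together 85.
No two caps can be exceeded simultaneously, so the pair terms are all 0.
By inclusion–exclusion the count is 220 − 85 + 0 = 135.

135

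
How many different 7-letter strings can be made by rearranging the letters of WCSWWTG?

840

WCSWWTG has 7 letters with W appearing 3 times.
So there are 7! / (3!) = 840 distinguishable arrangements.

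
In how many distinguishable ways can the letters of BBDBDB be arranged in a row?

The 6 letters of BBDBDB have repeats: B appearing 4 times and D appearing twice.
The number of distinct arrangements is 6!/(4!·2!) = 720/48 = 15.

15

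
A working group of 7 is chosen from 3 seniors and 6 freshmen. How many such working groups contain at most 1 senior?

Split by how many seniors are chosen (0 through 1).
Sum: C(3,0)·C(6,7) + C(3,1)·C(6,6) = 0 + 3 = 3.

3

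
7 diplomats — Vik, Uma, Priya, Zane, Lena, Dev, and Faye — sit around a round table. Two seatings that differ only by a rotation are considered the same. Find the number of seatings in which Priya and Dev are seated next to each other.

240

Glue Priya and Dev into a block (2 internal orders). Seating 6 units around a circle gives (5)! arrangements.
So 2 × (5)! = 2 × 120 = 240.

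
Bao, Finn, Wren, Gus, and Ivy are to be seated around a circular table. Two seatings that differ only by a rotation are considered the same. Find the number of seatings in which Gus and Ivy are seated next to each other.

Treat {Gus, Ivy} as one unit (2 internal orders) and seat the resulting 4 units around the table: (3)! circular arrangements.
So 2 × (3)! = 2 × 6 = 12.

12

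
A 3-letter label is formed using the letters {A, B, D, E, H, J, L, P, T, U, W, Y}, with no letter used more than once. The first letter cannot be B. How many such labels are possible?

The first letter has 12−1 = 11 choices (anything except B).
The remaining 2 letters are filled from the other 11 symbols without repetition: 11 × 10 = 110.
Total: 11 × 110 = 1210.

1210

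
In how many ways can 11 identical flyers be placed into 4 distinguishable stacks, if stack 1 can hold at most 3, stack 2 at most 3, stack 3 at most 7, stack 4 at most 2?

29

By stars and bars, unrestricted non-negative solutions to x_1+…+x_4 = 11 number C(11+3,3) = 364.
Subtract solutions that violate a single cap (substitute x_i' = x_i − (cap_i+1)): x_1 ≥ 4 gives C(10,3) = 120; x_2 ≥ 4 gives C(10,3) = 120; x_3 ≥ 8 gives C(6,3) = 20; x_4 ≥ 3 gives C(11,3) = 165. Together 425.
Add back pairs where two caps are both exceeded: 20 + 0 + 35 + 0 + 35 + 1 = 91.
Subtract triples: 0 + 1 + 0 + 0 = 1.
By inclusion–exclusion the count is 364 − 425 + 91 − 1 = 29.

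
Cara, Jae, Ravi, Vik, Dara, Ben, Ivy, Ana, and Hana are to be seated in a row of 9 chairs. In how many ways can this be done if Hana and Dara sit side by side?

80640

Treat {Hana, Dara} as a single unit. There are 8 units to order, and the pair itself can be ordered 2 ways.
So the count is 2·(8)! = 80640.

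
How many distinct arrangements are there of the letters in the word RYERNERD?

3360

RYERNERD has 8 letters with E appearing twice and R appearing 3 times.
Dividing 8! = 40320 by 3!·2! = 12 for the repeated letters gives 3360.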